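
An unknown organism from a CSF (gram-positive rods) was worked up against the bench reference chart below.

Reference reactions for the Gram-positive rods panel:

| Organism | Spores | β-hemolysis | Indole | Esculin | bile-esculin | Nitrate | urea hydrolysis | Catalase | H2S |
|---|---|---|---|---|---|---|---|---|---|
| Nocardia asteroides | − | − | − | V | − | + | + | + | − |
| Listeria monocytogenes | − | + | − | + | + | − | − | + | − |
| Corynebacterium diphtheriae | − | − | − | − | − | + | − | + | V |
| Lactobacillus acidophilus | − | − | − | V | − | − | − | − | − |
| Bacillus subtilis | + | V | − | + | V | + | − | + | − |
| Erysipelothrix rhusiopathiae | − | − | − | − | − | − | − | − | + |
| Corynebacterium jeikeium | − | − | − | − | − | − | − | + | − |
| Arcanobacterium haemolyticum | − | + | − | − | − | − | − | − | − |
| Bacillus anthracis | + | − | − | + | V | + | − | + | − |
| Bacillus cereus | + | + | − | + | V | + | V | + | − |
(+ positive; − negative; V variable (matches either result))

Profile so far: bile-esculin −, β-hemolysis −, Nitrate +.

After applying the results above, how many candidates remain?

β-hemolysis −: excludes Listeria monocytogenes, Arcanobacterium haemolyticum, Bacillus cereus — 7 left.
Nitrate +: excludes Lactobacillus acidophilus, Erysipelothrix rhusiopathiae, Corynebacterium jeikeium — 4 left.
bile-esculin −: all 4 remaining candidates are consistent.
Still consistent: Bacillus anthracis, Bacillus subtilis, Corynebacterium diphtheriae, Nocardia asteroides.

4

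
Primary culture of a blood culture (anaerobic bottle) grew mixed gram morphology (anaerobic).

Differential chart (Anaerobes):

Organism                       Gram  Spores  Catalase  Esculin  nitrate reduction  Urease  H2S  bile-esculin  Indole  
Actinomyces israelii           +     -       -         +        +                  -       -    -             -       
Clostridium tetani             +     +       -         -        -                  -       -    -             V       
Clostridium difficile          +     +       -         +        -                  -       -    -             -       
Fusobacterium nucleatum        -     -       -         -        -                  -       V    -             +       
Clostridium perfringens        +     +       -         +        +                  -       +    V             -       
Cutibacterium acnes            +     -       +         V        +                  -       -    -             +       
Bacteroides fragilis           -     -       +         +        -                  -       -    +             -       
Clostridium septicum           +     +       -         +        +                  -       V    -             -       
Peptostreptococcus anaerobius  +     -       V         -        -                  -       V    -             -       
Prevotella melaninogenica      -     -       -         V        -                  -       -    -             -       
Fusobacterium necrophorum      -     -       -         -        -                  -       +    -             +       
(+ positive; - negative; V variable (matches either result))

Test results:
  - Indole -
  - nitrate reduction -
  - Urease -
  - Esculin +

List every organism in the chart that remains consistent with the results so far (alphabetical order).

Bacteroides fragilis, Clostridium difficile, Prevotella melaninogenica

Indole -: excludes Fusobacterium nucleatum, Cutibacterium acnes, Fusobacterium necrophorum — 8 left.
nitrate reduction -: excludes Actinomyces israelii, Clostridium perfringens, Clostridium septicum — 5 left.
Urease -: all 5 remaining candidates are consistent.
Esculin +: excludes Clostridium tetani, Peptostreptococcus anaerobius — 3 left.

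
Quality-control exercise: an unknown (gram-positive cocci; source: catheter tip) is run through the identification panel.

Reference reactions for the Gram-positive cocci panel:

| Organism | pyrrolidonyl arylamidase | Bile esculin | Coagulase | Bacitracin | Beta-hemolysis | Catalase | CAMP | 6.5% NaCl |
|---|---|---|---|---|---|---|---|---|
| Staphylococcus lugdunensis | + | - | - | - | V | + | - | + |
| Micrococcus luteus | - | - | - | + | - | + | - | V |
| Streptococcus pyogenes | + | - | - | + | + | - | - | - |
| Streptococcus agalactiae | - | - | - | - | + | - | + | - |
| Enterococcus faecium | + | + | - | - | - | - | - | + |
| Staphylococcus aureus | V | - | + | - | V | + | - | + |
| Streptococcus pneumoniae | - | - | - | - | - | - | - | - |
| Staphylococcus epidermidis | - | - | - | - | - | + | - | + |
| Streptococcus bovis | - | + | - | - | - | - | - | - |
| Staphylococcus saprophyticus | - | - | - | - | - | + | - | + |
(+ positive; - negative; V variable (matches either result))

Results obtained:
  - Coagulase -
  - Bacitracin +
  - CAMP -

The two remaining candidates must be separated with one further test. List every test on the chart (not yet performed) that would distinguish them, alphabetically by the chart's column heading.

Beta-hemolysis, Catalase, pyrrolidonyl arylamidase

CAMP -: excludes Streptococcus agalactiae — 9 left.
Bacitracin +: excludes 7 organisms — 2 left.
Coagulase -: all 2 remaining candidates are consistent.
Two candidates remain: Micrococcus luteus and Streptococcus pyogenes.
  pyrrolidonyl arylamidase: Micrococcus luteus -, Streptococcus pyogenes + — discriminates.
  Bile esculin: - vs - — same for both, does not separate.
  Beta-hemolysis: Micrococcus luteus -, Streptococcus pyogenes + — discriminates.
  Catalase: Micrococcus luteus +, Streptococcus pyogenes - — discriminates.
  6.5% NaCl: V vs - — variable for at least one, does not separate.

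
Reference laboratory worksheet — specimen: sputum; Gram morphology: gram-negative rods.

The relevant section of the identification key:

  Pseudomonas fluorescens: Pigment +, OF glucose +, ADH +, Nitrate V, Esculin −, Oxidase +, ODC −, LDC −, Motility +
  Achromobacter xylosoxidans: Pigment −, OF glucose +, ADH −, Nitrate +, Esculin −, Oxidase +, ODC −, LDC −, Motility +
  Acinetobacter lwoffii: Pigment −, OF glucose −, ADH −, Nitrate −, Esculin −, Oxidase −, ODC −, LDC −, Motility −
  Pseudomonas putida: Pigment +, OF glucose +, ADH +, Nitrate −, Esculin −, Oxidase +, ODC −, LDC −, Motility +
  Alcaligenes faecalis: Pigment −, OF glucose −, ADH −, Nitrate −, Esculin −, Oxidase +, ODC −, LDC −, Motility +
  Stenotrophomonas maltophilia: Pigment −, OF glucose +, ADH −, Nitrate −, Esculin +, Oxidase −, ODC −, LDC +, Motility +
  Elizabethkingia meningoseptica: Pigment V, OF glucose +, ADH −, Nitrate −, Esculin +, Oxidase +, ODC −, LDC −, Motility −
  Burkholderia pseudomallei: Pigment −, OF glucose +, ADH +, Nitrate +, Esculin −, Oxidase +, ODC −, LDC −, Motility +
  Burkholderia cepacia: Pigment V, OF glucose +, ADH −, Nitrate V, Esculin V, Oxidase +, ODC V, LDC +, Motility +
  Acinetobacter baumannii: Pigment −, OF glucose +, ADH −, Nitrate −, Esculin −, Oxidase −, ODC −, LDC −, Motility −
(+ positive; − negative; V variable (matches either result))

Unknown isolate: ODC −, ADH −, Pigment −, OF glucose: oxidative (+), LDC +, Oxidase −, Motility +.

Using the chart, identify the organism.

Stenotrophomonas maltophilia

OF glucose +: excludes Acinetobacter lwoffii, Alcaligenes faecalis — 8 left.
Pigment −: excludes Pseudomonas fluorescens, Pseudomonas putida — 6 left.
Motility +: excludes Elizabethkingia meningoseptica, Acinetobacter baumannii — 4 left.
ODC −: all 4 remaining candidates are consistent.
ADH −: excludes Burkholderia pseudomallei — 3 left.
Oxidase −: excludes Achromobacter xylosoxidans, Burkholderia cepacia — 1 left.
LDC +: the one remaining candidate is consistent.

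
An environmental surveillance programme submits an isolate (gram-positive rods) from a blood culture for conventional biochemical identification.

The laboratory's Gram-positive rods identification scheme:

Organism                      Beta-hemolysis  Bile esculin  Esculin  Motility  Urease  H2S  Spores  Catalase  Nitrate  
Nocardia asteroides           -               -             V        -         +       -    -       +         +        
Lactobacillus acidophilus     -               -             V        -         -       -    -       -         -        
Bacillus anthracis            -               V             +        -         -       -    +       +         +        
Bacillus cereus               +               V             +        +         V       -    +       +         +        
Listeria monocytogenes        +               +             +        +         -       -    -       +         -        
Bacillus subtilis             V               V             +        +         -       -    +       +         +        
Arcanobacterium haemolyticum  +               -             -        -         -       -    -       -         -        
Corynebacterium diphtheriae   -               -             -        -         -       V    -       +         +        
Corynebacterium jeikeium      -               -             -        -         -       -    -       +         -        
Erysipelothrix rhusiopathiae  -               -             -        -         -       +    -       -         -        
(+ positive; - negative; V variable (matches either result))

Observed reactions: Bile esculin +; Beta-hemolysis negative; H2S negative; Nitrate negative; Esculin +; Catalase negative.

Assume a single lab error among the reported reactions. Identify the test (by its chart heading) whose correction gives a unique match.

As reported, no row in the chart matches all 6 reactions.
Reversing Catalase → still no organism matches.
Reversing Beta-hemolysis → still no organism matches.
Reversing Esculin → still no organism matches.
Reversing H2S → still no organism matches.
Reversing Bile esculin (to -) → unique match: Lactobacillus acidophilus.
Reversing Nitrate → still no organism matches.

Bile esculin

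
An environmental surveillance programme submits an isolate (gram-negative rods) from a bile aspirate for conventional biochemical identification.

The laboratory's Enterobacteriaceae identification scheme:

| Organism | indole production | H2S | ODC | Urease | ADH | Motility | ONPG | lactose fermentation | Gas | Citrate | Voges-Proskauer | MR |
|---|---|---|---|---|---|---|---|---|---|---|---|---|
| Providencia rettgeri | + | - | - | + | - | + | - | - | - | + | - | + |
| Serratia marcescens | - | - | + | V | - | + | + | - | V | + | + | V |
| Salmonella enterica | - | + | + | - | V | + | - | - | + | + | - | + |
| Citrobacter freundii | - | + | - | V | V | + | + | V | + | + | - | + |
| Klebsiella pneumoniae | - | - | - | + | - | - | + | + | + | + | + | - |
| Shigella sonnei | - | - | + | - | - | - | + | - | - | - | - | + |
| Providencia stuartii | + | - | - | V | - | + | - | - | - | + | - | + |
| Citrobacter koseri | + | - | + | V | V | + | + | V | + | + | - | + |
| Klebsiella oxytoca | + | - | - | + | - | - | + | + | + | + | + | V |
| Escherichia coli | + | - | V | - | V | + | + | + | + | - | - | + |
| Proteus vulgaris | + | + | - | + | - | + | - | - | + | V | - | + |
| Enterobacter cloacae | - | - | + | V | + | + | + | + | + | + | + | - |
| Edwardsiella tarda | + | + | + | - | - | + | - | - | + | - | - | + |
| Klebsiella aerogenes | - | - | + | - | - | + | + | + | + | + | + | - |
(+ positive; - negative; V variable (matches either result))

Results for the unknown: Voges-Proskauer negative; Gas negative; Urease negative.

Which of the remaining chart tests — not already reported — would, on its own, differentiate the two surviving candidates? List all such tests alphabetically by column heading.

Citrate, indole production, Motility, ODC, ONPG

Voges-Proskauer -: excludes 5 organisms — 9 left.
Gas -: excludes 6 organisms — 3 left.
Urease -: excludes Providencia rettgeri — 2 left.
Two candidates remain: Providencia stuartii and Shigella sonnei.
  indole production: Providencia stuartii +, Shigella sonnei - — discriminates.
  H2S: - vs - — same for both, does not separate.
  ODC: Providencia stuartii -, Shigella sonnei + — discriminates.
  ADH: - vs - — same for both, does not separate.
  Motility: Providencia stuartii +, Shigella sonnei - — discriminates.
  ONPG: Providencia stuartii -, Shigella sonnei + — discriminates.
  lactose fermentation: - vs - — same for both, does not separate.
  Citrate: Providencia stuartii +, Shigella sonnei - — discriminates.
  MR: + vs + — same for both, does not separate.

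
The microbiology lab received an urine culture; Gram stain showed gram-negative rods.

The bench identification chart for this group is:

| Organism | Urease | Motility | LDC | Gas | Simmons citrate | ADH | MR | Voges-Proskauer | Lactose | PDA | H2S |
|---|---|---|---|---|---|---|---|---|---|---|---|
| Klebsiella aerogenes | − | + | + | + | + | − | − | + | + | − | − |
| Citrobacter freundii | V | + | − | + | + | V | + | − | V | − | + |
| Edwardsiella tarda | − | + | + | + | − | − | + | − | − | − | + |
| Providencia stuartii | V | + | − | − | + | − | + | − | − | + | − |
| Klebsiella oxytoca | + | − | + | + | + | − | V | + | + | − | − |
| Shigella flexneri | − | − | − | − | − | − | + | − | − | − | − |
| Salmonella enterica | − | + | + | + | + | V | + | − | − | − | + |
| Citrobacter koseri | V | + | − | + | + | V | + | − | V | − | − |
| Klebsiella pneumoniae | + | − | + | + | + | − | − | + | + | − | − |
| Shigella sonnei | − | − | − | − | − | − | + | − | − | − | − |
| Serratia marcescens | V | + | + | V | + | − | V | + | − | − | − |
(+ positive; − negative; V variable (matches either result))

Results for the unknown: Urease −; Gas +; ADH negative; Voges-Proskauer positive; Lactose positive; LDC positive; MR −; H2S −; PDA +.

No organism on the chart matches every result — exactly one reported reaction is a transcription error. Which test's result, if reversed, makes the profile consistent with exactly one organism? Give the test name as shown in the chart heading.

As reported, no row in the chart matches all 9 reactions.
Reversing Voges-Proskauer → still no organism matches.
Reversing LDC → still no organism matches.
Reversing MR → still no organism matches.
Reversing H2S → still no organism matches.
Reversing ADH → still no organism matches.
Reversing Lactose → still no organism matches.
Reversing PDA (to −) → unique match: Klebsiella aerogenes.
Reversing Gas → still no organism matches.
Reversing Urease → still no organism matches.

PDA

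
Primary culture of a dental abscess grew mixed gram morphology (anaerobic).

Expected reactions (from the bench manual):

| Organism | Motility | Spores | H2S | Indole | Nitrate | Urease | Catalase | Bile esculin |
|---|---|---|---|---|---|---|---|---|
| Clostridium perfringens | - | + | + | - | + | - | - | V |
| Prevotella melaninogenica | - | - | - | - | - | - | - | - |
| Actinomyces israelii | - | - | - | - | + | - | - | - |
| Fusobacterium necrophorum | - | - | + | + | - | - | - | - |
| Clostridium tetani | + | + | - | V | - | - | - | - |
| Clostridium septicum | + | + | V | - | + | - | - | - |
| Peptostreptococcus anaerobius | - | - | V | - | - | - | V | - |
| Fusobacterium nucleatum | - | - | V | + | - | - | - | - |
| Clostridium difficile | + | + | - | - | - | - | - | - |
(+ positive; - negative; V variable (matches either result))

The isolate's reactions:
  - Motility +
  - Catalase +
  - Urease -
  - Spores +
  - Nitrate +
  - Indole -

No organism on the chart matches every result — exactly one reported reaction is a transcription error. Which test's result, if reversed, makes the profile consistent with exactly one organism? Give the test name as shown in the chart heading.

Catalase

As reported, no row in the chart matches all 6 reactions.
Reversing Urease → still no organism matches.
Reversing Spores → still no organism matches.
Reversing Motility → still no organism matches.
Reversing Indole → still no organism matches.
Reversing Catalase (to -) → unique match: Clostridium septicum.
Reversing Nitrate → still no organism matches.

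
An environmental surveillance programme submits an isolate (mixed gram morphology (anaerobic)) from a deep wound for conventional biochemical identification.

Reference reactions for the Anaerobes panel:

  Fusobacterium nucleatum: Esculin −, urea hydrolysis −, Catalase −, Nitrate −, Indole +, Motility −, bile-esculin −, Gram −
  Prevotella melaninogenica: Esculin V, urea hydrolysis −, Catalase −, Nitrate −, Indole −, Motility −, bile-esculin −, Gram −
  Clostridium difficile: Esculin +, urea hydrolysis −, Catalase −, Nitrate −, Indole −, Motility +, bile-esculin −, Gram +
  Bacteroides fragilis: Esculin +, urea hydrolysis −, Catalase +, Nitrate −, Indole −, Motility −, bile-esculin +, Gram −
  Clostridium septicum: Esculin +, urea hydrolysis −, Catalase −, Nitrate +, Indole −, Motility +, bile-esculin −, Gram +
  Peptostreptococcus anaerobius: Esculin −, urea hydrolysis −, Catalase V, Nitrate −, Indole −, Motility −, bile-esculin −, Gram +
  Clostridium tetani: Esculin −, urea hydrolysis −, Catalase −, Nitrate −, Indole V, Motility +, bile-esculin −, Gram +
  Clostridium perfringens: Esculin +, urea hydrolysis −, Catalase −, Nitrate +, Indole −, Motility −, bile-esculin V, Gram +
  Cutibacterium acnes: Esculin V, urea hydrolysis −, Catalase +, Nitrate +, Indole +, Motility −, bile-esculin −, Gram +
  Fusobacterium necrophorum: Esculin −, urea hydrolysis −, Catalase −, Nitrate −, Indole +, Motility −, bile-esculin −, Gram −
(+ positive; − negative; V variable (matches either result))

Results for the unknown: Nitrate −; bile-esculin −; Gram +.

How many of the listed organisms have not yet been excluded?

Nitrate −: excludes Clostridium septicum, Clostridium perfringens, Cutibacterium acnes — 7 left.
Gram +: excludes Fusobacterium nucleatum, Prevotella melaninogenica, Bacteroides fragilis, Fusobacterium necrophorum — 3 left.
bile-esculin −: all 3 remaining candidates are consistent.
Still consistent: Clostridium difficile, Clostridium tetani, Peptostreptococcus anaerobius.

3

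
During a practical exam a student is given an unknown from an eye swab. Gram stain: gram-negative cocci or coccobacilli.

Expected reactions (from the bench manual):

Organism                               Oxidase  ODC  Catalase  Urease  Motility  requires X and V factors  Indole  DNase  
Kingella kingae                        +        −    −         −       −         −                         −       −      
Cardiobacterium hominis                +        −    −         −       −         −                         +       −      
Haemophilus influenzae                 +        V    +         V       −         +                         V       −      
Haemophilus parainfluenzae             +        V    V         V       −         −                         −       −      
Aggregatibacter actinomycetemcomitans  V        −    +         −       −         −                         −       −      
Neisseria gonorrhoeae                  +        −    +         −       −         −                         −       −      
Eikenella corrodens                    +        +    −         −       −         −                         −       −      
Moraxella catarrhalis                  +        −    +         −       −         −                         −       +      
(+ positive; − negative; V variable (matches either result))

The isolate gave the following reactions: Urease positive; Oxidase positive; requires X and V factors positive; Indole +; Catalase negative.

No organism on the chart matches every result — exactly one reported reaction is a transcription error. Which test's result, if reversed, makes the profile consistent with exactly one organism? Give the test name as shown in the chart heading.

As reported, no row in the chart matches all 5 reactions.
Reversing Indole → still no organism matches.
Reversing Urease → still no organism matches.
Reversing Catalase (to +) → unique match: Haemophilus influenzae.
Reversing requires X and V factors → still no organism matches.
Reversing Oxidase → still no organism matches.

Catalase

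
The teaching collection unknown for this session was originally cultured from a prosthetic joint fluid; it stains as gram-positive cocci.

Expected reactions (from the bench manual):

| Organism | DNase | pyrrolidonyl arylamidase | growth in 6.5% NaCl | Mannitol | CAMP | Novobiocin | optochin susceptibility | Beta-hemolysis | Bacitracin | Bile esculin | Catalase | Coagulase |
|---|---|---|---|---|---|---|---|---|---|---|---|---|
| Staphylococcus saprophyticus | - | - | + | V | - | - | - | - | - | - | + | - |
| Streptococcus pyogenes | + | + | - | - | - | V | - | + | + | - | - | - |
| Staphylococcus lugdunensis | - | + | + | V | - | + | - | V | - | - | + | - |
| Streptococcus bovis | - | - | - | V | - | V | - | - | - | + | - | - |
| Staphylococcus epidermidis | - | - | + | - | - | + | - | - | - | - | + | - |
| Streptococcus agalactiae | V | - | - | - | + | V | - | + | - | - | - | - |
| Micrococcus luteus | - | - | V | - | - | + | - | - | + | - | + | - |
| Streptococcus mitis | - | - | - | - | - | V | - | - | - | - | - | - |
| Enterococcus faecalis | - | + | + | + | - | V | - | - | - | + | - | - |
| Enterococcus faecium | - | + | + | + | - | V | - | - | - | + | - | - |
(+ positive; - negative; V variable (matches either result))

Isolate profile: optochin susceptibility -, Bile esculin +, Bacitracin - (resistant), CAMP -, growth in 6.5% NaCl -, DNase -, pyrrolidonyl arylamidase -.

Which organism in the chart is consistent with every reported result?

Streptococcus bovis

Bacitracin -: excludes Streptococcus pyogenes, Micrococcus luteus — 8 left.
DNase -: all 8 remaining candidates are consistent.
Bile esculin +: excludes 5 organisms — 3 left.
optochin susceptibility -: all 3 remaining candidates are consistent.
CAMP -: all 3 remaining candidates are consistent.
pyrrolidonyl arylamidase -: excludes Enterococcus faecalis, Enterococcus faecium — 1 left.
growth in 6.5% NaCl -: the one remaining candidate is consistent.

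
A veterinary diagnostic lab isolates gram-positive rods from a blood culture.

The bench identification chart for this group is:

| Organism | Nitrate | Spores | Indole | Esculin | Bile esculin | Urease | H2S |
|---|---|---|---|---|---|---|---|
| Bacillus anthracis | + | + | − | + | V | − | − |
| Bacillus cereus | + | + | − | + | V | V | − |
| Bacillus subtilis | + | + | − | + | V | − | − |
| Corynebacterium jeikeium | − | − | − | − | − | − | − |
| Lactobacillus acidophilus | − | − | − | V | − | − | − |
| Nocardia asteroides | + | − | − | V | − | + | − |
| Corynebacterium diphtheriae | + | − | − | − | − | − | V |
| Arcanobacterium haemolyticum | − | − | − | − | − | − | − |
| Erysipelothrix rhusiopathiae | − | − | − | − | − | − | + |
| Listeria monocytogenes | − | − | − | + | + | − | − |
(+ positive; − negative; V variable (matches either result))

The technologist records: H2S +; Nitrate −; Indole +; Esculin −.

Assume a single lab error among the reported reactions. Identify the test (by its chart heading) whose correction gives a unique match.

Indole

As reported, no row in the chart matches all 4 reactions.
Reversing Indole (to −) → unique match: Erysipelothrix rhusiopathiae.
Reversing Nitrate → still no organism matches.
Reversing H2S → still no organism matches.
Reversing Esculin → still no organism matches.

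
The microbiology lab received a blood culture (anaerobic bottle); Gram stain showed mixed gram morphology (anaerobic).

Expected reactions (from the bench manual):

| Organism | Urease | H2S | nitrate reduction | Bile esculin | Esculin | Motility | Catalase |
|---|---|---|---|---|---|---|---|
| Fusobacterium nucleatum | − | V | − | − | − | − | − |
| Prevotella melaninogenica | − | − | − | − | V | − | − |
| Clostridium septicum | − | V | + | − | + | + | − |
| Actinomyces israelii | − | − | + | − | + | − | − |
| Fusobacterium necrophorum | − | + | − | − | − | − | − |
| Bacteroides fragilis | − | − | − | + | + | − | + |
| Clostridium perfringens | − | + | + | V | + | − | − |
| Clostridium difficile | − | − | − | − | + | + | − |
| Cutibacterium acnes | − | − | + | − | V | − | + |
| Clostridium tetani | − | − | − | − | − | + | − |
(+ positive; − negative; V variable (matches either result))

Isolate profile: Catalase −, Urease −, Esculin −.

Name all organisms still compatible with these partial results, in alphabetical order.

Clostridium tetani, Fusobacterium necrophorum, Fusobacterium nucleatum, Prevotella melaninogenica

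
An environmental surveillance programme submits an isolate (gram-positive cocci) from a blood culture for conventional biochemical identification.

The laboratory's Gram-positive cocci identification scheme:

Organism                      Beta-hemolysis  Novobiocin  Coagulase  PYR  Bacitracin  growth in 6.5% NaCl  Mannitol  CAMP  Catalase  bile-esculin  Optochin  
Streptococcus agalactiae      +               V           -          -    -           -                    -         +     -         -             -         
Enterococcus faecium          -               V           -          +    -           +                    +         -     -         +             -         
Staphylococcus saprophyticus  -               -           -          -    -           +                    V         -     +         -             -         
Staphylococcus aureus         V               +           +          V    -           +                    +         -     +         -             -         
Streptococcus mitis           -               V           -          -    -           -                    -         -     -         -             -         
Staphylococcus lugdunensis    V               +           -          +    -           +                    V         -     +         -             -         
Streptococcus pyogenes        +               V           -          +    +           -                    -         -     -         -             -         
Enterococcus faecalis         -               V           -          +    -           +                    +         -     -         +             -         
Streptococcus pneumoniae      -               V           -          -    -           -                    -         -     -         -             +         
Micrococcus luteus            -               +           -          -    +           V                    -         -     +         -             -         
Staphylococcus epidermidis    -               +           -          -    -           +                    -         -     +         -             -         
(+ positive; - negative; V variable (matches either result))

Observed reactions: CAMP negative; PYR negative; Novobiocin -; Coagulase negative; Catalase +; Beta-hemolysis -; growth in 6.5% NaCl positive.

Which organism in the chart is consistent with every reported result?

Staphylococcus saprophyticus

Catalase +: excludes 6 organisms — 5 left.
CAMP -: all 5 remaining candidates are consistent.
Beta-hemolysis -: all 5 remaining candidates are consistent.
Coagulase -: excludes Staphylococcus aureus — 4 left.
Novobiocin -: excludes Staphylococcus lugdunensis, Micrococcus luteus, Staphylococcus epidermidis — 1 left.
growth in 6.5% NaCl +: the one remaining candidate is consistent.
PYR -: the one remaining candidate is consistent.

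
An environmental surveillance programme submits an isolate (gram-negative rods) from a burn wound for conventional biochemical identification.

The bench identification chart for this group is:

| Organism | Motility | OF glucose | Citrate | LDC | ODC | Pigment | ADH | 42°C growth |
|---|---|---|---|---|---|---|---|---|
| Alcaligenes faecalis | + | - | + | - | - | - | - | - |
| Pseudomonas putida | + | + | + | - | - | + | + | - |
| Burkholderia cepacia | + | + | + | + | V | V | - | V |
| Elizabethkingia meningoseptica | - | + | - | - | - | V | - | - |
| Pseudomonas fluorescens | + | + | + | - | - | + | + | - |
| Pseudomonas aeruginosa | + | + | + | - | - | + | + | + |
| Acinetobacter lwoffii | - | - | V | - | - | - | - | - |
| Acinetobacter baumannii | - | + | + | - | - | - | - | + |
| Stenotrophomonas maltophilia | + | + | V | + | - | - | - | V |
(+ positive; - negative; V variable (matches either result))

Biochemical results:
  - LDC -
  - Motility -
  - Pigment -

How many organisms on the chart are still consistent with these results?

3

Motility -: excludes 6 organisms — 3 left.
LDC -: all 3 remaining candidates are consistent.
Pigment -: all 3 remaining candidates are consistent.
Still consistent: Acinetobacter baumannii, Acinetobacter lwoffii, Elizabethkingia meningoseptica.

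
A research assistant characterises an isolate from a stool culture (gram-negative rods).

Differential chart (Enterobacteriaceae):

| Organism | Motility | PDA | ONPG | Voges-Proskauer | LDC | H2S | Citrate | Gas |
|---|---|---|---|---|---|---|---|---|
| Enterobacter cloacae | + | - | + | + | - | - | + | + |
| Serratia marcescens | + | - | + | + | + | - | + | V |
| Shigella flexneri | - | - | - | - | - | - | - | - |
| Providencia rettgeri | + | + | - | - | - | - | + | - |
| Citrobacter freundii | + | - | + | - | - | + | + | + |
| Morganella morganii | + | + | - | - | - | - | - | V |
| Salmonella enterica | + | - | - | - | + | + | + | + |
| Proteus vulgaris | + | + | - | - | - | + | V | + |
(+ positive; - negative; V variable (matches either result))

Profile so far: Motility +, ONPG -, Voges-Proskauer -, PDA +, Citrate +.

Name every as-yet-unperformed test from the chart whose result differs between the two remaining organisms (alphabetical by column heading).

Gas, H2S

ONPG -: excludes Enterobacter cloacae, Serratia marcescens, Citrobacter freundii — 5 left.
Motility +: excludes Shigella flexneri — 4 left.
Citrate +: excludes Morganella morganii — 3 left.
Voges-Proskauer -: all 3 remaining candidates are consistent.
PDA +: excludes Salmonella enterica — 2 left.
Two candidates remain: Proteus vulgaris and Providencia rettgeri.
  LDC: - vs - — same for both, does not separate.
  H2S: Proteus vulgaris +, Providencia rettgeri - — discriminates.
  Gas: Proteus vulgaris +, Providencia rettgeri - — discriminates.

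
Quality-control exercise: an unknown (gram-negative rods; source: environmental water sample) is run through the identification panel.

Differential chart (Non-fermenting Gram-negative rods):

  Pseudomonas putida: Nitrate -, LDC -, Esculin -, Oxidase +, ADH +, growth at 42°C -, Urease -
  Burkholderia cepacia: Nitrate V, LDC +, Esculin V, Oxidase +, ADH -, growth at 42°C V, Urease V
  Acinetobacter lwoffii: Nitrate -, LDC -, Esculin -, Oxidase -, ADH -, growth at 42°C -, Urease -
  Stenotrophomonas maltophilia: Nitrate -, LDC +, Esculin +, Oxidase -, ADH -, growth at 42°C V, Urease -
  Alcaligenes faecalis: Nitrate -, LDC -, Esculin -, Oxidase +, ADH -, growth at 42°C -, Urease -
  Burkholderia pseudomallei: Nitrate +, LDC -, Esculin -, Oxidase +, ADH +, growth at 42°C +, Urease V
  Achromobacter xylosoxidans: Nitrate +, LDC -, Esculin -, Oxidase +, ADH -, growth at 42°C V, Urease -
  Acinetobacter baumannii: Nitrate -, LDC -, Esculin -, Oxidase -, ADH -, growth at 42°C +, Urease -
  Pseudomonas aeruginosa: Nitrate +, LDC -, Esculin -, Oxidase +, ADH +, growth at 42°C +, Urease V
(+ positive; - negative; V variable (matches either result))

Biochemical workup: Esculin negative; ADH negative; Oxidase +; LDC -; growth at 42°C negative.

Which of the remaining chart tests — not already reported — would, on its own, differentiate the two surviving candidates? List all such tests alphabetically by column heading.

Nitrate

Oxidase +: excludes Acinetobacter lwoffii, Stenotrophomonas maltophilia, Acinetobacter baumannii — 6 left.
growth at 42°C -: excludes Burkholderia pseudomallei, Pseudomonas aeruginosa — 4 left.
LDC -: excludes Burkholderia cepacia — 3 left.
Esculin -: all 3 remaining candidates are consistent.
ADH -: excludes Pseudomonas putida — 2 left.
Two candidates remain: Achromobacter xylosoxidans and Alcaligenes faecalis.
  Nitrate: Achromobacter xylosoxidans +, Alcaligenes faecalis - — discriminates.
  Urease: - vs - — same for both, does not separate.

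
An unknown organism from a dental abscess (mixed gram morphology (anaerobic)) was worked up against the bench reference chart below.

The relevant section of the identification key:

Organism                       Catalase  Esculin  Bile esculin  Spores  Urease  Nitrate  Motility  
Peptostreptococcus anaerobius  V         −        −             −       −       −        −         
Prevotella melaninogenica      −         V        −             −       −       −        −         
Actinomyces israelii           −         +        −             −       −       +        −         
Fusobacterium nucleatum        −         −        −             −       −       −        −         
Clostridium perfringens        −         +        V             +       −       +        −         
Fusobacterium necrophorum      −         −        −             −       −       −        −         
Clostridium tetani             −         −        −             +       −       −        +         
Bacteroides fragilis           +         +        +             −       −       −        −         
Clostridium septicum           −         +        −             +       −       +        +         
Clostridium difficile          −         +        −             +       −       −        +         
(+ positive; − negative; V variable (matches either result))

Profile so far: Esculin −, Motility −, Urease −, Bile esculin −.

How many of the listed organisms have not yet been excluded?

Urease −: all 10 remaining candidates are consistent.
Esculin −: excludes 5 organisms — 5 left.
Bile esculin −: all 5 remaining candidates are consistent.
Motility −: excludes Clostridium tetani — 4 left.
Still consistent: Fusobacterium necrophorum, Fusobacterium nucleatum, Peptostreptococcus anaerobius, Prevotella melaninogenica.

4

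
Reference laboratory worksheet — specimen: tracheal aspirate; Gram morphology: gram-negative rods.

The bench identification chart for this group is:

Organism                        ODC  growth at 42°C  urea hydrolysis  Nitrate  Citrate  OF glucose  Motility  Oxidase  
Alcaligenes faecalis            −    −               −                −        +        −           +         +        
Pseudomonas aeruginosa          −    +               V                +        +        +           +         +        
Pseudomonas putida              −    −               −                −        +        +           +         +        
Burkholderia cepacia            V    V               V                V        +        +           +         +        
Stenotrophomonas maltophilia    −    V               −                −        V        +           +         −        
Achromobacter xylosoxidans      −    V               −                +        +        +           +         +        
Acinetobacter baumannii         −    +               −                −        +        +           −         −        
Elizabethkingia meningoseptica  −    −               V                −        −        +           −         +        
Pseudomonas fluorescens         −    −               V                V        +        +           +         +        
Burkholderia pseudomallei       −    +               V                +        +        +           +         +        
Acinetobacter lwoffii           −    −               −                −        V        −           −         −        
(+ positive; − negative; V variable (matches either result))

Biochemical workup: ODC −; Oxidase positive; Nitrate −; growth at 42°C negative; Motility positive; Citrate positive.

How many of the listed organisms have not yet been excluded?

Motility +: excludes Acinetobacter baumannii, Elizabethkingia meningoseptica, Acinetobacter lwoffii — 8 left.
Oxidase +: excludes Stenotrophomonas maltophilia — 7 left.
growth at 42°C −: excludes Pseudomonas aeruginosa, Burkholderia pseudomallei — 5 left.
Citrate +: all 5 remaining candidates are consistent.
ODC −: all 5 remaining candidates are consistent.
Nitrate −: excludes Achromobacter xylosoxidans — 4 left.
Still consistent: Alcaligenes faecalis, Burkholderia cepacia, Pseudomonas fluorescens, Pseudomonas putida.

4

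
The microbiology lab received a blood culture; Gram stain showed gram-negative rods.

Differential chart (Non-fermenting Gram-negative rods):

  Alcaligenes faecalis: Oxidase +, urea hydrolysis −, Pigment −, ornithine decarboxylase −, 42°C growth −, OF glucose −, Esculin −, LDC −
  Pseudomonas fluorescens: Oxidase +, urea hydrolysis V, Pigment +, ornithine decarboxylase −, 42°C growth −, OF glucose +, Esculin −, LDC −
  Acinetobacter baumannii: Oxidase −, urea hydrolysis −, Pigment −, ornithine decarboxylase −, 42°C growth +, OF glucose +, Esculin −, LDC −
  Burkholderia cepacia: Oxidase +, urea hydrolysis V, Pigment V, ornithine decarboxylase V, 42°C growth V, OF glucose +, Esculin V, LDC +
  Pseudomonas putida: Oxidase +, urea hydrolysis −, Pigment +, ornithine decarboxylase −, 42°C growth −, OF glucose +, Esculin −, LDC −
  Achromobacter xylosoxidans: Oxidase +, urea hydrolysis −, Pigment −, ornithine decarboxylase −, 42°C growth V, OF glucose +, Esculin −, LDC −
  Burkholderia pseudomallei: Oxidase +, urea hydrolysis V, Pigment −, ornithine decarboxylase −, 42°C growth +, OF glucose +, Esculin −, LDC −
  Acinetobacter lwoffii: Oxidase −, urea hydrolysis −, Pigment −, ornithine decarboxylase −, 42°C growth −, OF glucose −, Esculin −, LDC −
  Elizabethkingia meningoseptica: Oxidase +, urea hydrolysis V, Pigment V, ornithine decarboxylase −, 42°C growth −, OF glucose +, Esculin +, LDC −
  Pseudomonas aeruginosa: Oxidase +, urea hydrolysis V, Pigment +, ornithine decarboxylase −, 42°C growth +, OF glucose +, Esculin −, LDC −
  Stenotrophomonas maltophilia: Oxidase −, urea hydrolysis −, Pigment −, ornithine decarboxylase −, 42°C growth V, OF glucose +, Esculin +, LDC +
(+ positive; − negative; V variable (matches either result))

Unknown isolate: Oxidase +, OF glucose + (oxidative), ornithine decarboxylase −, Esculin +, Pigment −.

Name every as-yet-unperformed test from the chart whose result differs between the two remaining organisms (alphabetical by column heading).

LDC

ornithine decarboxylase −: all 11 remaining candidates are consistent.
OF glucose +: excludes Alcaligenes faecalis, Acinetobacter lwoffii — 9 left.
Pigment −: excludes Pseudomonas fluorescens, Pseudomonas putida, Pseudomonas aeruginosa — 6 left.
Esculin +: excludes Acinetobacter baumannii, Achromobacter xylosoxidans, Burkholderia pseudomallei — 3 left.
Oxidase +: excludes Stenotrophomonas maltophilia — 2 left.
Two candidates remain: Burkholderia cepacia and Elizabethkingia meningoseptica.
  urea hydrolysis: V vs V — variable for at least one, does not separate.
  42°C growth: V vs − — variable for at least one, does not separate.
  LDC: Burkholderia cepacia +, Elizabethkingia meningoseptica − — discriminates.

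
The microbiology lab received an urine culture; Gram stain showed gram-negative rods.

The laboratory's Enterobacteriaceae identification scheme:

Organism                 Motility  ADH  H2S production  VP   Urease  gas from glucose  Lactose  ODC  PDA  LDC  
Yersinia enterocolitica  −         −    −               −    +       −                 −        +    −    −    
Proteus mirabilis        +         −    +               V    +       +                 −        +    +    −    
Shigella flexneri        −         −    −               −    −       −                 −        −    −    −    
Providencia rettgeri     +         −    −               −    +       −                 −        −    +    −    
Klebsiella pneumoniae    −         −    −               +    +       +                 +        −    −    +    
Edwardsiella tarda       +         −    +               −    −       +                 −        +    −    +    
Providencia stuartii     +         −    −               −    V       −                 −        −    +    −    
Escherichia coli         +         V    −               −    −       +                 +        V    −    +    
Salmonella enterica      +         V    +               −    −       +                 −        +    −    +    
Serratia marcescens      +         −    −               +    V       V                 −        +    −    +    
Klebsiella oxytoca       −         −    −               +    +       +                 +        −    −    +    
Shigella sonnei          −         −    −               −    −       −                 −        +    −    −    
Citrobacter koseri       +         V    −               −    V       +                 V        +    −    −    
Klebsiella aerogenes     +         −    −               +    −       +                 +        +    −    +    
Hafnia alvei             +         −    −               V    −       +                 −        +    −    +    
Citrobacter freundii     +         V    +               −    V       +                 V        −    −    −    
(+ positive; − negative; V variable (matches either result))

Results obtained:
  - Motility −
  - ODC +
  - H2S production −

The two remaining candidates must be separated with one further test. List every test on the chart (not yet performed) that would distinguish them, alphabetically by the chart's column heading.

Urease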